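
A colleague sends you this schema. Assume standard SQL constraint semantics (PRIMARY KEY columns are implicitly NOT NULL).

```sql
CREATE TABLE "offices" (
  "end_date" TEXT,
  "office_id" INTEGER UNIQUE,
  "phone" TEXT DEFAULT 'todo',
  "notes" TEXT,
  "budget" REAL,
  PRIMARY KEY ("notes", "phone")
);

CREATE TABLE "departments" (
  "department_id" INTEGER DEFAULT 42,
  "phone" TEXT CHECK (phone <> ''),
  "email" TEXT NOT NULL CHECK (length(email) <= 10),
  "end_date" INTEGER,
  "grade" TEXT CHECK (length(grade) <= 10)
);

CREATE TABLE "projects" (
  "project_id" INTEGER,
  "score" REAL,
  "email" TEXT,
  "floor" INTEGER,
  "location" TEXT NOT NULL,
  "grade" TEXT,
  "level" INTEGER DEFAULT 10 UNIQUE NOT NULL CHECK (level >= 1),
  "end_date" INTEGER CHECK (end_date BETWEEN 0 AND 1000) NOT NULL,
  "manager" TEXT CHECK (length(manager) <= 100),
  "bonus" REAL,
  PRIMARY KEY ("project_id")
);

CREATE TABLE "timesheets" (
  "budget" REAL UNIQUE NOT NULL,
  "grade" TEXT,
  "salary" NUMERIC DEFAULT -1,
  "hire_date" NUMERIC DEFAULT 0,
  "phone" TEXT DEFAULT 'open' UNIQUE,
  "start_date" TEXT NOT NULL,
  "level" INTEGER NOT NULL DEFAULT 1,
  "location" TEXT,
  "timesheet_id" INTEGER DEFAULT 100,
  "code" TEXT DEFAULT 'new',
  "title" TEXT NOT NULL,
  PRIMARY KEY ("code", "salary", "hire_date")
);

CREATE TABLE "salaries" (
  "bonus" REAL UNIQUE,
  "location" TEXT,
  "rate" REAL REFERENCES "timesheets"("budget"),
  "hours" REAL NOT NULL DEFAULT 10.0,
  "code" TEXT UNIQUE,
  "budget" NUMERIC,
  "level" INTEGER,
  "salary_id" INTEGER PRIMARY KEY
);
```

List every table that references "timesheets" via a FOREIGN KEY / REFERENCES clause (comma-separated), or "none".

salaries

- salaries.rate references timesheets(budget).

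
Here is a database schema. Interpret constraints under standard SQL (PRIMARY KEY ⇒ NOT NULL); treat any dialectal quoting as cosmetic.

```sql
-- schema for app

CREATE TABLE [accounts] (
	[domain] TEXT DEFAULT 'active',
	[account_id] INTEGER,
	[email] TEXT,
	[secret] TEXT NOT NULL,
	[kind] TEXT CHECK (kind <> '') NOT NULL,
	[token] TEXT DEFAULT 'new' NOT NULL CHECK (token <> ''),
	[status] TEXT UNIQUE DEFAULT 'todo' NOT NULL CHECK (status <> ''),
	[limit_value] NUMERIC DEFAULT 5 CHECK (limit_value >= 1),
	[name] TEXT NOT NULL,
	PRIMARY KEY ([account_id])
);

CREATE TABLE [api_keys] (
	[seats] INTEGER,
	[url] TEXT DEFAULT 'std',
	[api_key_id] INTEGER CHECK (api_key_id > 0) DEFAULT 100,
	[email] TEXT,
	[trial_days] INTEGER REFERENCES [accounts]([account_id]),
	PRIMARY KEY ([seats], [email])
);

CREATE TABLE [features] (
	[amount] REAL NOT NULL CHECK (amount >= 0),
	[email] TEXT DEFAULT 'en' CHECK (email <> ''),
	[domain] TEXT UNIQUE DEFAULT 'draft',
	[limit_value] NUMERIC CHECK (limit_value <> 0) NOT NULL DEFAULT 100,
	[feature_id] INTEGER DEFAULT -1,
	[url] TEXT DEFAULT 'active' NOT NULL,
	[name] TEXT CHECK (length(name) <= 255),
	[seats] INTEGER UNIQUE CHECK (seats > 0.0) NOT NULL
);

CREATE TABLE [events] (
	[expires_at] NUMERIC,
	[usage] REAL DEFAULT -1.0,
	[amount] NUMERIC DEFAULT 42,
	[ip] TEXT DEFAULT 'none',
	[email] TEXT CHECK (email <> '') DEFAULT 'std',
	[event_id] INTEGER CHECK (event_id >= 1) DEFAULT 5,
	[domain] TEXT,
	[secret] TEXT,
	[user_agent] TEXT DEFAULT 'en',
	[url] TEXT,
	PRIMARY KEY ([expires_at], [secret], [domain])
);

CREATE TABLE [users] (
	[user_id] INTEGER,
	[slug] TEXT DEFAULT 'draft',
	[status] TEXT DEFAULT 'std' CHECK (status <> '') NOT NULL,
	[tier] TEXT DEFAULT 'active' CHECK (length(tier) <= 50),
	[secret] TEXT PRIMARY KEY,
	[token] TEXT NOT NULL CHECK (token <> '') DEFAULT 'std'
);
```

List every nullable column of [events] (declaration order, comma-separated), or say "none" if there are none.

- expires_at: part of the PRIMARY KEY, which implies NOT NULL → not nullable.
- usage: DEFAULT only fills an omitted column; an explicit NULL is still allowed → nullable.
- amount: DEFAULT only fills an omitted column; an explicit NULL is still allowed → nullable.
- ip: DEFAULT only fills an omitted column; an explicit NULL is still allowed → nullable.
- email: CHECK does not forbid NULL (a CHECK constraint passes when its expression is NULL) → nullable.
- event_id: CHECK does not forbid NULL (a CHECK constraint passes when its expression is NULL) → nullable.
- domain: part of the PRIMARY KEY, which implies NOT NULL → not nullable.
- secret: part of the PRIMARY KEY, which implies NOT NULL → not nullable.
- user_agent: DEFAULT only fills an omitted column; an explicit NULL is still allowed → nullable.
- url: no NOT NULL constraint applies → nullable.

usage, amount, ip, email, event_id, user_agent, url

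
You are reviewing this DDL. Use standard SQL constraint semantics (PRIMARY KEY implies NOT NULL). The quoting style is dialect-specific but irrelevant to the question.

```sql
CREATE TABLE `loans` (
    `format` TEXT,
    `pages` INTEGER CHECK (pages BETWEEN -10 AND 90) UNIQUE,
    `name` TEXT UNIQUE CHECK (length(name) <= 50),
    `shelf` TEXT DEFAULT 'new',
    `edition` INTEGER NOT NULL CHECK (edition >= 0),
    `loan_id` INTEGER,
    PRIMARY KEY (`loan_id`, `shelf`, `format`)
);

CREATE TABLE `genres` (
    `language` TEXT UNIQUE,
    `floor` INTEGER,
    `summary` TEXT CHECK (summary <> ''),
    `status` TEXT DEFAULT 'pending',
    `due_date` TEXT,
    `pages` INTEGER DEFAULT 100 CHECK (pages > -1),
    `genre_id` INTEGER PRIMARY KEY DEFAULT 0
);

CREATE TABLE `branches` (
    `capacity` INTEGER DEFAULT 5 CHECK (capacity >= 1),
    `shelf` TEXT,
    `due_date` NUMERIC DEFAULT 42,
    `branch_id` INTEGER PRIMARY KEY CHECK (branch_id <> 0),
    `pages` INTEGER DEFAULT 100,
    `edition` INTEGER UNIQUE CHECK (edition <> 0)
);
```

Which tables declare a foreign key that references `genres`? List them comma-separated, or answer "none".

No REFERENCES clause anywhere in the schema names genres.

none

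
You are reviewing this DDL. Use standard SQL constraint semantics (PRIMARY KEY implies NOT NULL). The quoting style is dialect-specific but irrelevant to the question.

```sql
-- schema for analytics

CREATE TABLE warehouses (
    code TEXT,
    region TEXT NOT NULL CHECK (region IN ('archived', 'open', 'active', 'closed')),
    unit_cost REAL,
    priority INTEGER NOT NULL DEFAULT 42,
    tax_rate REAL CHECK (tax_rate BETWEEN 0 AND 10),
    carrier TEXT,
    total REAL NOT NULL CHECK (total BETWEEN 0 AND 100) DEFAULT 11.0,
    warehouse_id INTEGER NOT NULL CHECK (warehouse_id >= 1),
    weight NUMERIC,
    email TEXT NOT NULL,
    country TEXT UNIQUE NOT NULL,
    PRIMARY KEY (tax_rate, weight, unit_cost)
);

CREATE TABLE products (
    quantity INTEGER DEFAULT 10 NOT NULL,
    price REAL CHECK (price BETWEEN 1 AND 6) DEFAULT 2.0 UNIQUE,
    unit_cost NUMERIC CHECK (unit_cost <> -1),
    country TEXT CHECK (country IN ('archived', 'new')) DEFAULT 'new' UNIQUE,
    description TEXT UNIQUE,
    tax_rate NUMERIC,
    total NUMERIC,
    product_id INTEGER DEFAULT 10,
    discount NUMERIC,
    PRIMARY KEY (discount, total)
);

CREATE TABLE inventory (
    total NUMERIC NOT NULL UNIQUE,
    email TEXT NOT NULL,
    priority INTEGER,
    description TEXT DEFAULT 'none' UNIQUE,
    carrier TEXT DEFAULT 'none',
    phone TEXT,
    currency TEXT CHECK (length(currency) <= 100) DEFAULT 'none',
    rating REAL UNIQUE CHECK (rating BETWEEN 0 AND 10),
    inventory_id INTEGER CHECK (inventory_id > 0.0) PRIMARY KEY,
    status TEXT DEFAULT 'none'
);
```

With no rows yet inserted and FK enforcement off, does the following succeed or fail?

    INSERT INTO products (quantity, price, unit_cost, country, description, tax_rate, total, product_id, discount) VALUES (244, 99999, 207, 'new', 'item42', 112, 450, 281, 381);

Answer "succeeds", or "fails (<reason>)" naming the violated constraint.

The value 99999 for price violates CHECK (price BETWEEN 1 AND 6).

fails (CHECK on price)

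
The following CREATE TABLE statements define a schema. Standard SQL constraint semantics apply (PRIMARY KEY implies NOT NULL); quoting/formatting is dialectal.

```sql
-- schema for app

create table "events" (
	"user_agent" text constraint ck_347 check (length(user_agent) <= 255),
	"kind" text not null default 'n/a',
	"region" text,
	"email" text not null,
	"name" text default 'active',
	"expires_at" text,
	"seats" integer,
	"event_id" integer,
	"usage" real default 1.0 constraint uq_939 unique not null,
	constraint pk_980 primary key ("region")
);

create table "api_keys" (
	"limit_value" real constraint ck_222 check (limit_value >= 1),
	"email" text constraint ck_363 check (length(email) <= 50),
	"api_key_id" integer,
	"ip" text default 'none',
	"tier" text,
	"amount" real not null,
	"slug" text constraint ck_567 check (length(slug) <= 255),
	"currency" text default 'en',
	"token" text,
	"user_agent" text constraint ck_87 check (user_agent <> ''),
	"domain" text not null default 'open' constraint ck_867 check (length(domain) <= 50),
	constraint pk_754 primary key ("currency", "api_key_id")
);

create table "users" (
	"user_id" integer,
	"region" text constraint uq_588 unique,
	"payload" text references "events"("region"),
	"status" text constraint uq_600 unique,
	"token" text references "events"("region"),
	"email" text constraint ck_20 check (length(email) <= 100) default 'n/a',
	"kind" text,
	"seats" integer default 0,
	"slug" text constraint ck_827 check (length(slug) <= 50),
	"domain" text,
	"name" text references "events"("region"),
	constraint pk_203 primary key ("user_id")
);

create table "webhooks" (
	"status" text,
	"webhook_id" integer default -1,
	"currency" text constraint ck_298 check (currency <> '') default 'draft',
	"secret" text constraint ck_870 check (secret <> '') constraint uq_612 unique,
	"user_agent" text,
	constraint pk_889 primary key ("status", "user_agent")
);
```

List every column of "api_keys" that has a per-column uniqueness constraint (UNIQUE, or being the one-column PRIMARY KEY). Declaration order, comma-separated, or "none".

none

- limit_value: no UNIQUE or single-column PK constraint.
- email: no UNIQUE or single-column PK constraint.
- api_key_id: part of a composite PRIMARY KEY — only the tuple is unique, not this column on its own.
- ip: no UNIQUE or single-column PK constraint.
- tier: no UNIQUE or single-column PK constraint.
- amount: no UNIQUE or single-column PK constraint.
- slug: no UNIQUE or single-column PK constraint.
- currency: part of a composite PRIMARY KEY — only the tuple is unique, not this column on its own.
- token: no UNIQUE or single-column PK constraint.
- user_agent: no UNIQUE or single-column PK constraint.
- domain: no UNIQUE or single-column PK constraint.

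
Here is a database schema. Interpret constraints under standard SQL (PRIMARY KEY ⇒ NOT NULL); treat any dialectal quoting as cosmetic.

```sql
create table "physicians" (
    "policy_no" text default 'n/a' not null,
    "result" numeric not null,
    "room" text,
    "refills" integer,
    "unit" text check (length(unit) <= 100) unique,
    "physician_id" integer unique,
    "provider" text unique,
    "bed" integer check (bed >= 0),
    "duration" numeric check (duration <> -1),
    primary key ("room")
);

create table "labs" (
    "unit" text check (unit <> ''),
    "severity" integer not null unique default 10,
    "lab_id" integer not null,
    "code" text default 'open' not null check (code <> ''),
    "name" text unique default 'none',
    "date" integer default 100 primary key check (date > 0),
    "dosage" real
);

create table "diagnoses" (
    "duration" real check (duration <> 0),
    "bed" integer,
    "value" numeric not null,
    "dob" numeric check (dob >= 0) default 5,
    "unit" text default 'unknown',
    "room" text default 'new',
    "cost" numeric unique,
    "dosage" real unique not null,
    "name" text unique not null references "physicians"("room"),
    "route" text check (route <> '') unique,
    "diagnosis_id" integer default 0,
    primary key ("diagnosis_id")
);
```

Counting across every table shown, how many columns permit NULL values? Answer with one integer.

physicians: 6 nullable (refills, unit, physician_id, provider, bed, duration — PK (room) and explicit NOT NULL columns excluded).
labs: 3 nullable (unit, name, dosage — PK (date) and explicit NOT NULL columns excluded).
diagnoses: 7 nullable (duration, bed, dob, unit, room, cost, route — PK (diagnosis_id) and explicit NOT NULL columns excluded).
Total: 6 + 3 + 7 = 16.

16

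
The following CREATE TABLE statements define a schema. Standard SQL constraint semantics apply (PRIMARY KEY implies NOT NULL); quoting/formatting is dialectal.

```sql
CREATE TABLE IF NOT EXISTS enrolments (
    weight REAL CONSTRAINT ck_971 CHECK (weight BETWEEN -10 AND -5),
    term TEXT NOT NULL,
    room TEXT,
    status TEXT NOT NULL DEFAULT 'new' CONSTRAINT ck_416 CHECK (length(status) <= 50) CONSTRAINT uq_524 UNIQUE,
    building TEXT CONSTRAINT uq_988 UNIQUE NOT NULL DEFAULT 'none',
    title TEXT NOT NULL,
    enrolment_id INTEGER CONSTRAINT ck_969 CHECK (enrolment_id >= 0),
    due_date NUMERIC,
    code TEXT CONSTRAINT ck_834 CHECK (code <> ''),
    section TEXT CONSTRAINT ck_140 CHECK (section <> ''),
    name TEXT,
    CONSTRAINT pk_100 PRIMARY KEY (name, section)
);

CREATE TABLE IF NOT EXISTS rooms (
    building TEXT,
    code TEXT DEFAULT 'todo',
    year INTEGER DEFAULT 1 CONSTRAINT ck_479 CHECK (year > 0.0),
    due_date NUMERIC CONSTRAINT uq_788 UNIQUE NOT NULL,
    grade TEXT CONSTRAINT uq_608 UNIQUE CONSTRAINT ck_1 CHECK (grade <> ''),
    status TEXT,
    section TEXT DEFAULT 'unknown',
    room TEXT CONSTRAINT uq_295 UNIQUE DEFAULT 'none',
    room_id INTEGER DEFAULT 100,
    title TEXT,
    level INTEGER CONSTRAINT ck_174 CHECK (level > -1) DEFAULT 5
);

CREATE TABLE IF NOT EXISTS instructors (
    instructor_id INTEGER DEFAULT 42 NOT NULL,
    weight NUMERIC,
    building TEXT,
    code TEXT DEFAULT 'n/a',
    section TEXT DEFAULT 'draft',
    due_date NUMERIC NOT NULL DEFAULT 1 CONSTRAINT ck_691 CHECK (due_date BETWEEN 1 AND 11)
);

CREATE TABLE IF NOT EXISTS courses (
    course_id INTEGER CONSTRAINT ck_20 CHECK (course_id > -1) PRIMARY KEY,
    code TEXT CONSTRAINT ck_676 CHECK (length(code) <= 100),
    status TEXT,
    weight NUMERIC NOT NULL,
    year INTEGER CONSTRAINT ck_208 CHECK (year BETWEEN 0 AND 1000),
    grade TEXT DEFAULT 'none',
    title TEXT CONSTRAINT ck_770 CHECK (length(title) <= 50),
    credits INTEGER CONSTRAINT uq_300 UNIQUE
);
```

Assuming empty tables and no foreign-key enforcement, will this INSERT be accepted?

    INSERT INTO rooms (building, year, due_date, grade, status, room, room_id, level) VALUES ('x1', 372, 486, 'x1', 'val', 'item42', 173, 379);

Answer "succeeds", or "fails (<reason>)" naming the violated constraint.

succeeds

NOT NULL columns: due_date is supplied.
CHECK constraints: 372 satisfies (year > 0.0); 'x1' satisfies (grade <> ''); 379 satisfies (level > -1).
No constraint is violated.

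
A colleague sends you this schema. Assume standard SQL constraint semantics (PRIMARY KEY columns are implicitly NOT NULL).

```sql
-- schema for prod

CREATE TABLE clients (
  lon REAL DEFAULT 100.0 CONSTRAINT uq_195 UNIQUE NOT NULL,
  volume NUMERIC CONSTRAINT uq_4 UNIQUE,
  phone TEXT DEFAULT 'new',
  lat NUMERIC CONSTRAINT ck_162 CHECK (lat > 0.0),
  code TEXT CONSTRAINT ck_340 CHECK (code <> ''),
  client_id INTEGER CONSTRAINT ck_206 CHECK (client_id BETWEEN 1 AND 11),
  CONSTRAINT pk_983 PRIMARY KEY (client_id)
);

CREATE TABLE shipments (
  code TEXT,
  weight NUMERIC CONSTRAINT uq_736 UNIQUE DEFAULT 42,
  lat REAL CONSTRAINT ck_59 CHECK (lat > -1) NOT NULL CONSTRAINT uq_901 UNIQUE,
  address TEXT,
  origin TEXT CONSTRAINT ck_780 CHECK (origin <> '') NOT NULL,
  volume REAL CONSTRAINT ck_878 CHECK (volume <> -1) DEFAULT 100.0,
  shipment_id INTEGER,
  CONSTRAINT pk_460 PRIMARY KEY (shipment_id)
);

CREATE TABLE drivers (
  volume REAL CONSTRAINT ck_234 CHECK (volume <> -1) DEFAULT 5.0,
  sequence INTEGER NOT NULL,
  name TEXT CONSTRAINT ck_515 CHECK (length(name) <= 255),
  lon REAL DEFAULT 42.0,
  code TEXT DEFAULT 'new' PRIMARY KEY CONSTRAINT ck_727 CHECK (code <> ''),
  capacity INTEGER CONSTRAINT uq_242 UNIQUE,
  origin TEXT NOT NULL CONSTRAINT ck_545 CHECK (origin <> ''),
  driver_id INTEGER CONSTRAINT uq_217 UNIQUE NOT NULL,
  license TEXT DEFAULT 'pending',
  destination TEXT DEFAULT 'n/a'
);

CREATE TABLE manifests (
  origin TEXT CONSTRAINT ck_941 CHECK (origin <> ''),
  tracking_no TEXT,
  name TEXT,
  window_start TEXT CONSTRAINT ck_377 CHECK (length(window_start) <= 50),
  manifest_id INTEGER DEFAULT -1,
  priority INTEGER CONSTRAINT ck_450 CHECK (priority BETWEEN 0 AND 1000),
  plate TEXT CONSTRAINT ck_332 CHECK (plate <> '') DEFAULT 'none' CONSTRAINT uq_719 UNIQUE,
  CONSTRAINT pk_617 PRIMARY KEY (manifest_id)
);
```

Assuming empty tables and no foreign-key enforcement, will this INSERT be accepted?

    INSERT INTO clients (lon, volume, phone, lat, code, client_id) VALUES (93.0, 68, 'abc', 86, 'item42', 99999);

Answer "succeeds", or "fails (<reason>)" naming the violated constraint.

The value 99999 for client_id violates CHECK (client_id BETWEEN 1 AND 11).

fails (CHECK on client_id)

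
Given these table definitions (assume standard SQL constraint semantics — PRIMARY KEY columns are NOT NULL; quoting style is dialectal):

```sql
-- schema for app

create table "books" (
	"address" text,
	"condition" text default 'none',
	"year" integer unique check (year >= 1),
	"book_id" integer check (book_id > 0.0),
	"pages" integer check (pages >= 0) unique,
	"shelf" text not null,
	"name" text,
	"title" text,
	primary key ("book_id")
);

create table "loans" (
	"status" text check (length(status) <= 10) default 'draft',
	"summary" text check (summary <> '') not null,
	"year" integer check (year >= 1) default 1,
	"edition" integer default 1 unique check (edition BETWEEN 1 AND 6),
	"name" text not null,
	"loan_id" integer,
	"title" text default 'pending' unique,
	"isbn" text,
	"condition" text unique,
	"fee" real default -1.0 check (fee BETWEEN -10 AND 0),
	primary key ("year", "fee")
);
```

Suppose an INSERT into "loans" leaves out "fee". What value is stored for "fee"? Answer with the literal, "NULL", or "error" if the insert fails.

fee has an explicit DEFAULT -1.0.
When the column is omitted from an INSERT, that default is used.

-1.0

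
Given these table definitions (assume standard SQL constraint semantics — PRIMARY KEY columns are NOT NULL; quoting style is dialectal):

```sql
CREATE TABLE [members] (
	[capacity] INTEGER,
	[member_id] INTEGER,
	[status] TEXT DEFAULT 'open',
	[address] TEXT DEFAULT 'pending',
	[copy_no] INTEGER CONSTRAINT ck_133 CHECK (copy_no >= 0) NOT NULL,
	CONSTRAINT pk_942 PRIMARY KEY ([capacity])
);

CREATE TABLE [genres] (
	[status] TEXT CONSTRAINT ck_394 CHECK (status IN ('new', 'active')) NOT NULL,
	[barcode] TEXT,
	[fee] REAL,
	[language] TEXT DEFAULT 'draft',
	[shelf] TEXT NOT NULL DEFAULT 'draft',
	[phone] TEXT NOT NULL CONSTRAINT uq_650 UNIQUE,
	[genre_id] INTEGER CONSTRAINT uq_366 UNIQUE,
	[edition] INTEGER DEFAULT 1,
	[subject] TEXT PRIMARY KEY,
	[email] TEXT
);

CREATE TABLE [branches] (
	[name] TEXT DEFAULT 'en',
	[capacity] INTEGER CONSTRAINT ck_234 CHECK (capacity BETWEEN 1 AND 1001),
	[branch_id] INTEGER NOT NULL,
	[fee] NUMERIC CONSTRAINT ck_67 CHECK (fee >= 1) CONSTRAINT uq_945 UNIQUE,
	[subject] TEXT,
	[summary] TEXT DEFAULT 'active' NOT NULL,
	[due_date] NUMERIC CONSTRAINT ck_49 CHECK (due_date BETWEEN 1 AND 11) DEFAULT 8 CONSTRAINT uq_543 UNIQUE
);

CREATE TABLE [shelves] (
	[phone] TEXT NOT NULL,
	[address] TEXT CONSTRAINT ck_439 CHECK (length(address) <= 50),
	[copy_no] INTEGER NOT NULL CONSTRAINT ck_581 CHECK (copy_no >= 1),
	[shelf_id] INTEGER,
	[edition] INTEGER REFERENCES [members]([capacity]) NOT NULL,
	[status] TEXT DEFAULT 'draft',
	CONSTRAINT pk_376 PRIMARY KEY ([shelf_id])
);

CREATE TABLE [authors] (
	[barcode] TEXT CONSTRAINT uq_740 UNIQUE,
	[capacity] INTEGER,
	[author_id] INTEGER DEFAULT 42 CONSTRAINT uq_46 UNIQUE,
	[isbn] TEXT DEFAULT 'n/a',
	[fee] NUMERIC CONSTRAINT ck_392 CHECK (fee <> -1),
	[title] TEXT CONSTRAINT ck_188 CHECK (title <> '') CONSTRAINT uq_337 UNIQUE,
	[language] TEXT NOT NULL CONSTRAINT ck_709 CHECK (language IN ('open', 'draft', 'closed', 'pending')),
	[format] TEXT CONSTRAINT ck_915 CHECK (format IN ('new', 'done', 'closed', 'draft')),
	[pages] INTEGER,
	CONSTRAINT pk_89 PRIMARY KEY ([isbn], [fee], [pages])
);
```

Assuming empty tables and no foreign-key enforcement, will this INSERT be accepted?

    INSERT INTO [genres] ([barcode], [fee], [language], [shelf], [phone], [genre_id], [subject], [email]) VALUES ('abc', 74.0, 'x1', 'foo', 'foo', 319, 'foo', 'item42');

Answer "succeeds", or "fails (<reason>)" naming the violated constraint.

status is omitted from the column list and has no DEFAULT, so it would receive NULL.
But status is declared NOT NULL.

fails (NOT NULL on status)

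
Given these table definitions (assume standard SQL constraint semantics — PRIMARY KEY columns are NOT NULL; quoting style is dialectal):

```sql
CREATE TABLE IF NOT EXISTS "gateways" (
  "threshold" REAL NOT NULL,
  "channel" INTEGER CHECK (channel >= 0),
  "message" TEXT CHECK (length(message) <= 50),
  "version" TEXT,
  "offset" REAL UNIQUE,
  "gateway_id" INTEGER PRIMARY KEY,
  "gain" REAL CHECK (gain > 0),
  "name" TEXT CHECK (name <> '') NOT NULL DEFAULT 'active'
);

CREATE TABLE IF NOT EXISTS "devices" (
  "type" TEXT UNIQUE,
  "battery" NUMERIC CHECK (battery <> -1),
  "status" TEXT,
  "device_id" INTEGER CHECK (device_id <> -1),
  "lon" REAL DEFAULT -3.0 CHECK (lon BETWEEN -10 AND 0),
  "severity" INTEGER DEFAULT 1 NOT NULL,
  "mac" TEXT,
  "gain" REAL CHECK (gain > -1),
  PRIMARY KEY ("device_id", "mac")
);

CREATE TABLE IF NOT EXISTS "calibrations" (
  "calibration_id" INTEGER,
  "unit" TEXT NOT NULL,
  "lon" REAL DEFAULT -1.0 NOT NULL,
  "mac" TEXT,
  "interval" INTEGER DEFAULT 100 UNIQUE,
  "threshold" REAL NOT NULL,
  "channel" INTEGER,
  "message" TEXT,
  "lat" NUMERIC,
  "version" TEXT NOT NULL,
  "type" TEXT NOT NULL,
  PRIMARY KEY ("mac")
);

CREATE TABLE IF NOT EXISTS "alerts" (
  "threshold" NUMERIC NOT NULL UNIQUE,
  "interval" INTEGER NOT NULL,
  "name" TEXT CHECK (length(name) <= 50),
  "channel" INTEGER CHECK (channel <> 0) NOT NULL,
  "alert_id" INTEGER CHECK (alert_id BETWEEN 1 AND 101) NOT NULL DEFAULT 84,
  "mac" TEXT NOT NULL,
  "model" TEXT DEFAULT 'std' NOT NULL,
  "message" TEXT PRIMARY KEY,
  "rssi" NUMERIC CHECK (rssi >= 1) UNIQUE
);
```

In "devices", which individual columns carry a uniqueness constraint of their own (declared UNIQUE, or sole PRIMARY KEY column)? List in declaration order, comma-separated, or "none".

type

- type: declared UNIQUE → unique.
- battery: no UNIQUE or single-column PK constraint.
- status: no UNIQUE or single-column PK constraint.
- device_id: part of a composite PRIMARY KEY — only the tuple is unique, not this column on its own.
- lon: no UNIQUE or single-column PK constraint.
- severity: no UNIQUE or single-column PK constraint.
- mac: part of a composite PRIMARY KEY — only the tuple is unique, not this column on its own.
- gain: no UNIQUE or single-column PK constraint.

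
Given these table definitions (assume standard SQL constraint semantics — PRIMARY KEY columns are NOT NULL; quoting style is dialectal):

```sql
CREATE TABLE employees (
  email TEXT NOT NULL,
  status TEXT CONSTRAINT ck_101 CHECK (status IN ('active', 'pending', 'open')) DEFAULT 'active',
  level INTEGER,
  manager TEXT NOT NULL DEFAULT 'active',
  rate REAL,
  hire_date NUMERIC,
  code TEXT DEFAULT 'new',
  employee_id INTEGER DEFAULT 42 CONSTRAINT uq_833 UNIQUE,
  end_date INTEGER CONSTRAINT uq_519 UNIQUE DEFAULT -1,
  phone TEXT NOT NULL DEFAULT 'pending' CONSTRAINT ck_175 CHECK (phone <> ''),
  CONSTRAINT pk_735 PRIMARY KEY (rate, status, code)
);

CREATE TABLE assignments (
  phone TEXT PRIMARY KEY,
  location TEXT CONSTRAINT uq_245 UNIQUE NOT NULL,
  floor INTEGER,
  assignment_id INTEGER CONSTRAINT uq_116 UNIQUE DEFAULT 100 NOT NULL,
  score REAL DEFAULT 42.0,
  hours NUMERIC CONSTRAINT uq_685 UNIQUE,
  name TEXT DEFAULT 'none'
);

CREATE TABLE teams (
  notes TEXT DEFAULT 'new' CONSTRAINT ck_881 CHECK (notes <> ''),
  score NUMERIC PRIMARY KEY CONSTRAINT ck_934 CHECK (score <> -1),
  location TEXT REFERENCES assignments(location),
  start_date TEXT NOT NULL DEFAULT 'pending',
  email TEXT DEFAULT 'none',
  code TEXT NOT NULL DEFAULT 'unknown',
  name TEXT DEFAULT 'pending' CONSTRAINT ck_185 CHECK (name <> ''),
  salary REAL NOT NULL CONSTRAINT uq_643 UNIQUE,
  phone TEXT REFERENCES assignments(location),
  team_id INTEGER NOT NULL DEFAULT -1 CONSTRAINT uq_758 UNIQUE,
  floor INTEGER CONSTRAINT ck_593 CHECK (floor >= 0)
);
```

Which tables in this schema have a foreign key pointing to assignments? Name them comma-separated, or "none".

- teams.location references assignments(location).
- teams.phone references assignments(location).

teams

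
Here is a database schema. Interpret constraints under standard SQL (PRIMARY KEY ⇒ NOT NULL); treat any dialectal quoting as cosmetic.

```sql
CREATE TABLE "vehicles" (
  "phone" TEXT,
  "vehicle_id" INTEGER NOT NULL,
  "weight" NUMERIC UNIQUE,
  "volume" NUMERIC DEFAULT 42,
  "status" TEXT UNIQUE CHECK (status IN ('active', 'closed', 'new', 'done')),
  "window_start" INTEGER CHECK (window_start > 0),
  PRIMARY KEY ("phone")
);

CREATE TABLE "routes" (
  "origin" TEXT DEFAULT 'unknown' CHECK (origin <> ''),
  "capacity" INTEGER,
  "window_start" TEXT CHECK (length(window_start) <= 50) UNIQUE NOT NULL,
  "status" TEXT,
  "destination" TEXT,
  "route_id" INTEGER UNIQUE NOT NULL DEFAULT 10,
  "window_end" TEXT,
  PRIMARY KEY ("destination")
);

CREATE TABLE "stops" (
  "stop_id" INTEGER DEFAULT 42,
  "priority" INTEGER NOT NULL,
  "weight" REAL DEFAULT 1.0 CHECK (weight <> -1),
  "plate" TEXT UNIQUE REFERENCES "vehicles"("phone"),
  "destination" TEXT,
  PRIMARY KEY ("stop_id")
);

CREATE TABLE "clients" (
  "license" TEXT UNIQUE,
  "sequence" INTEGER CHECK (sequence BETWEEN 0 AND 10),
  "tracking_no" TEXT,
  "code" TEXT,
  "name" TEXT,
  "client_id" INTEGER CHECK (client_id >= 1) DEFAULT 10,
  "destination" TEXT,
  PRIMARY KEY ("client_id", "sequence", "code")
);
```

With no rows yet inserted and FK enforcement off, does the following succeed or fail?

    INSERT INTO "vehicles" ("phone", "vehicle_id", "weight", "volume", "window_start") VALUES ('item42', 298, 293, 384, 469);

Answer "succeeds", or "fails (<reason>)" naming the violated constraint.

succeeds

NOT NULL columns: phone is supplied; vehicle_id is supplied.
CHECK constraints: 469 satisfies (window_start > 0).
No constraint is violated.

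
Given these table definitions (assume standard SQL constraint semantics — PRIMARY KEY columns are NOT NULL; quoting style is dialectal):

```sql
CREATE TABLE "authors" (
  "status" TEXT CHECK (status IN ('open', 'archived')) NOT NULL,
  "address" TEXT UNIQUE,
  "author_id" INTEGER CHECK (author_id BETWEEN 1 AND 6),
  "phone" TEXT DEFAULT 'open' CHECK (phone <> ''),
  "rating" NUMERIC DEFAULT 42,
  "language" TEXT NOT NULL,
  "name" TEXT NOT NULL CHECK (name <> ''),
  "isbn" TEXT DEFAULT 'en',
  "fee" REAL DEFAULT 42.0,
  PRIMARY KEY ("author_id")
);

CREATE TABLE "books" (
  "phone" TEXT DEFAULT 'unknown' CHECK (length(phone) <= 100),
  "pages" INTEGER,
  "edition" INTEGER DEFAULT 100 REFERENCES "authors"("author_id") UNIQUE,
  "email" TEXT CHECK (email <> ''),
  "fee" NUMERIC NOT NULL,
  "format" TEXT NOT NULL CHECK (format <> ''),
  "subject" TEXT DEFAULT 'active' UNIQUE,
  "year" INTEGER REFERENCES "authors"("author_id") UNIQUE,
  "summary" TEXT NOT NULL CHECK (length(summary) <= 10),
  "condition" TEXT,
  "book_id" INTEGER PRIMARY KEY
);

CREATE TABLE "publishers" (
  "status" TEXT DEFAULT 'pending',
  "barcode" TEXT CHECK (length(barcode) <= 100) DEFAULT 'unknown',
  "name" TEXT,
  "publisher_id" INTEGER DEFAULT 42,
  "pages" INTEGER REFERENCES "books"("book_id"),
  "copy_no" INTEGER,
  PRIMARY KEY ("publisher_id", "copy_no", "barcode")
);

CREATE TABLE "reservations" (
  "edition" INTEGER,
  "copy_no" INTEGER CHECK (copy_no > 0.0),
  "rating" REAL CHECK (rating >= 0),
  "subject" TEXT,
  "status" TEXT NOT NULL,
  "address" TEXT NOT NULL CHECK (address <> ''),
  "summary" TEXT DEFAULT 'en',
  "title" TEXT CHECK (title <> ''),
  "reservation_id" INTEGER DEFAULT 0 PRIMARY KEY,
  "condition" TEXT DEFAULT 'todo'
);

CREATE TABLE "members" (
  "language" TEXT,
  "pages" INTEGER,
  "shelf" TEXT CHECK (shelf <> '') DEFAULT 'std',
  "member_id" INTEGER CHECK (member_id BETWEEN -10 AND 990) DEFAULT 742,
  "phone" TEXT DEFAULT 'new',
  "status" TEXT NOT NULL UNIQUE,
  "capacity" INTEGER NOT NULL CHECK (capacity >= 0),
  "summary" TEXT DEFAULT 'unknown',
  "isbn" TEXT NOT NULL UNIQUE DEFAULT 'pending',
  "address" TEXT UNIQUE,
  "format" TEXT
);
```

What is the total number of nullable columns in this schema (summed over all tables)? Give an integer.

authors: 5 nullable (address, phone, rating, isbn, fee — PK (author_id) and explicit NOT NULL columns excluded).
books: 7 nullable (phone, pages, edition, email, subject, year, condition — PK (book_id) and explicit NOT NULL columns excluded).
publishers: 3 nullable (status, name, pages — PK (publisher_id, copy_no, barcode) and explicit NOT NULL columns excluded).
reservations: 7 nullable (edition, copy_no, rating, subject, summary, title, condition — PK (reservation_id) and explicit NOT NULL columns excluded).
members: 8 nullable (language, pages, shelf, member_id, phone, summary, address, format — PK none and explicit NOT NULL columns excluded).
Total: 5 + 7 + 3 + 7 + 8 = 30.

30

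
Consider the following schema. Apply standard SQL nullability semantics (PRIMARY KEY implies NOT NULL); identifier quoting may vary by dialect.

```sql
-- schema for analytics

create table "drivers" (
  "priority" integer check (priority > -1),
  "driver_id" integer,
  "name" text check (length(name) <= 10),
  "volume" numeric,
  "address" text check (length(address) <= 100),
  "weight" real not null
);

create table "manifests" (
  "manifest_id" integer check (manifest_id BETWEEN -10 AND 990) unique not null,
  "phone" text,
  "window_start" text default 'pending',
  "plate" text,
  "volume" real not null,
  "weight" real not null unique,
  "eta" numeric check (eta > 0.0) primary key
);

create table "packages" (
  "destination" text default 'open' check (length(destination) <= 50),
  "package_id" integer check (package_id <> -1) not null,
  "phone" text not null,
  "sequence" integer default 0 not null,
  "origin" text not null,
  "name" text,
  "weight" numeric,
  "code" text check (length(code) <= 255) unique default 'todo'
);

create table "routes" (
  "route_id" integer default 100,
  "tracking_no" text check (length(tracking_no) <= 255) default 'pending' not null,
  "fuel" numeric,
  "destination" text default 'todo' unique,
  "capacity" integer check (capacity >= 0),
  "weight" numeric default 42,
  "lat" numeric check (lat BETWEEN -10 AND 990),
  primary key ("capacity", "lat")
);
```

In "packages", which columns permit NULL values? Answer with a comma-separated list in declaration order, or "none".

- destination: CHECK does not forbid NULL (a CHECK constraint passes when its expression is NULL) → nullable.
- package_id: declared NOT NULL → not nullable.
- phone: declared NOT NULL → not nullable.
- sequence: declared NOT NULL → not nullable.
- origin: declared NOT NULL → not nullable.
- name: no NOT NULL constraint applies → nullable.
- weight: no NOT NULL constraint applies → nullable.
- code: CHECK does not forbid NULL (a CHECK constraint passes when its expression is NULL) → nullable.

destination, name, weight, code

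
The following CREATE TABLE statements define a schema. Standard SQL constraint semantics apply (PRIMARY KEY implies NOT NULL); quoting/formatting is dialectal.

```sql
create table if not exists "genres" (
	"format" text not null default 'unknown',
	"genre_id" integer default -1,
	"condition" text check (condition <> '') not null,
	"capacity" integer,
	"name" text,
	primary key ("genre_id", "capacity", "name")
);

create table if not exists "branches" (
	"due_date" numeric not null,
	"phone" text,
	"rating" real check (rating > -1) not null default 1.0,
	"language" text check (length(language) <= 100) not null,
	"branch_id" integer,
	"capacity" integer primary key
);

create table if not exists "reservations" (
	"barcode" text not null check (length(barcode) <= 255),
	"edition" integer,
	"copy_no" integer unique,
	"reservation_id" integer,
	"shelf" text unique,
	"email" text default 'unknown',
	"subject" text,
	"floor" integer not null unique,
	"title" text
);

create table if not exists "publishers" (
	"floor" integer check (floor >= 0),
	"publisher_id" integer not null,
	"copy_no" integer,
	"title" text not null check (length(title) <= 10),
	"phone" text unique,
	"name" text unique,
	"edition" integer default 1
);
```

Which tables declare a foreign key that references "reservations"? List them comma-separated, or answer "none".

none

No REFERENCES clause anywhere in the schema names reservations.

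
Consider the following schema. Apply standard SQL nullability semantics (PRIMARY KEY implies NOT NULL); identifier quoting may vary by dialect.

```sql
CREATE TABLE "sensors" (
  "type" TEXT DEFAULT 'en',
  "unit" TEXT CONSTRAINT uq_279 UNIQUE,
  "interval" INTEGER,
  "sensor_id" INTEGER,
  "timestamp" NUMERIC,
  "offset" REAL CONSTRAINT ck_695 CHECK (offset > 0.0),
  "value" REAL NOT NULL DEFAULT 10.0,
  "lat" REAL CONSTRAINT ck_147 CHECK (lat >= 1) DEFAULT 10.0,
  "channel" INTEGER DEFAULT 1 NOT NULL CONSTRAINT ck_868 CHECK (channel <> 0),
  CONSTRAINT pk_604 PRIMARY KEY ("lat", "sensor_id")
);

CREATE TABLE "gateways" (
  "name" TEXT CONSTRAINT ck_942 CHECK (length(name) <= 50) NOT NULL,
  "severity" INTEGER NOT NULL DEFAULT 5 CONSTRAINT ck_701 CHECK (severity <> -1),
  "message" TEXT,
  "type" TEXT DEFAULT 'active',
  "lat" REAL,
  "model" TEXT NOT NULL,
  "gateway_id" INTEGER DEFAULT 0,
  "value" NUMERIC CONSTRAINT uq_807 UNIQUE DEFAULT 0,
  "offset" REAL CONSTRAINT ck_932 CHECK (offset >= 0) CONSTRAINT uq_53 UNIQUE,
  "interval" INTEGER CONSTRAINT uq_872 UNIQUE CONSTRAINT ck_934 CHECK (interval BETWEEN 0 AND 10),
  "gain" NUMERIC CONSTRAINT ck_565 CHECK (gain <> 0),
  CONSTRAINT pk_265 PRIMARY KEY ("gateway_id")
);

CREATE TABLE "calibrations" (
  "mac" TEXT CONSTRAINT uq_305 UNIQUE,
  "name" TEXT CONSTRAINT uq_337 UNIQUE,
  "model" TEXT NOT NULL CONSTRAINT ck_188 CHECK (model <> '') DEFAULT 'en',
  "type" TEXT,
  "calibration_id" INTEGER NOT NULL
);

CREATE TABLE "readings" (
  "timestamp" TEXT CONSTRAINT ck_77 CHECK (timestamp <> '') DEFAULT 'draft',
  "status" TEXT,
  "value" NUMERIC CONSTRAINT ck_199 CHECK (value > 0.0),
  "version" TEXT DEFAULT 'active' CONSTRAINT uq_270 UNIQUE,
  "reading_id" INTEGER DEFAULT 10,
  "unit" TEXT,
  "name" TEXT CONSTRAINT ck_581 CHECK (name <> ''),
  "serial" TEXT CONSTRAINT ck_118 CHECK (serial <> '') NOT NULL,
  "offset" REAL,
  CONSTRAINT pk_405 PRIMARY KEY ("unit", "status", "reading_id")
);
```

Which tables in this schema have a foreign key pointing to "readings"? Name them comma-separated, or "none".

none

No REFERENCES clause anywhere in the schema names readings.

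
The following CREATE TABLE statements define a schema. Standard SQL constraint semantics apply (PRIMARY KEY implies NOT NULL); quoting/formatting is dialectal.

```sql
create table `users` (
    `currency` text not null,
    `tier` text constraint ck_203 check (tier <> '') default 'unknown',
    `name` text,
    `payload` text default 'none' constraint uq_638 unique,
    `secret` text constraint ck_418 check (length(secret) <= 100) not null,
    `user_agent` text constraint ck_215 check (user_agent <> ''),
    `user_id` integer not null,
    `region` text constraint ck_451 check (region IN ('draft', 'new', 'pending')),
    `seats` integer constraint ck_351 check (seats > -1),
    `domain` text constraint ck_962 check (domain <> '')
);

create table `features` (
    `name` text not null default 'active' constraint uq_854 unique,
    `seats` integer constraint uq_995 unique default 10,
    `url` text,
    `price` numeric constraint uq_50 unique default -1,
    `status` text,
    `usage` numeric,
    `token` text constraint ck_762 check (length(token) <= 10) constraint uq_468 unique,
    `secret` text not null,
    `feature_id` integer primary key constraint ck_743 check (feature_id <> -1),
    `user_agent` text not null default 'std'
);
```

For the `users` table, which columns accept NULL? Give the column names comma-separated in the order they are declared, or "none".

- currency: declared NOT NULL → not nullable.
- tier: CHECK does not forbid NULL (a CHECK constraint passes when its expression is NULL) → nullable.
- name: no NOT NULL constraint applies → nullable.
- payload: UNIQUE does not imply NOT NULL → nullable.
- secret: declared NOT NULL → not nullable.
- user_agent: CHECK does not forbid NULL (a CHECK constraint passes when its expression is NULL) → nullable.
- user_id: declared NOT NULL → not nullable.
- region: CHECK does not forbid NULL (a CHECK constraint passes when its expression is NULL) → nullable.
- seats: CHECK does not forbid NULL (a CHECK constraint passes when its expression is NULL) → nullable.
- domain: CHECK does not forbid NULL (a CHECK constraint passes when its expression is NULL) → nullable.

tier, name, payload, user_agent, region, seats, domain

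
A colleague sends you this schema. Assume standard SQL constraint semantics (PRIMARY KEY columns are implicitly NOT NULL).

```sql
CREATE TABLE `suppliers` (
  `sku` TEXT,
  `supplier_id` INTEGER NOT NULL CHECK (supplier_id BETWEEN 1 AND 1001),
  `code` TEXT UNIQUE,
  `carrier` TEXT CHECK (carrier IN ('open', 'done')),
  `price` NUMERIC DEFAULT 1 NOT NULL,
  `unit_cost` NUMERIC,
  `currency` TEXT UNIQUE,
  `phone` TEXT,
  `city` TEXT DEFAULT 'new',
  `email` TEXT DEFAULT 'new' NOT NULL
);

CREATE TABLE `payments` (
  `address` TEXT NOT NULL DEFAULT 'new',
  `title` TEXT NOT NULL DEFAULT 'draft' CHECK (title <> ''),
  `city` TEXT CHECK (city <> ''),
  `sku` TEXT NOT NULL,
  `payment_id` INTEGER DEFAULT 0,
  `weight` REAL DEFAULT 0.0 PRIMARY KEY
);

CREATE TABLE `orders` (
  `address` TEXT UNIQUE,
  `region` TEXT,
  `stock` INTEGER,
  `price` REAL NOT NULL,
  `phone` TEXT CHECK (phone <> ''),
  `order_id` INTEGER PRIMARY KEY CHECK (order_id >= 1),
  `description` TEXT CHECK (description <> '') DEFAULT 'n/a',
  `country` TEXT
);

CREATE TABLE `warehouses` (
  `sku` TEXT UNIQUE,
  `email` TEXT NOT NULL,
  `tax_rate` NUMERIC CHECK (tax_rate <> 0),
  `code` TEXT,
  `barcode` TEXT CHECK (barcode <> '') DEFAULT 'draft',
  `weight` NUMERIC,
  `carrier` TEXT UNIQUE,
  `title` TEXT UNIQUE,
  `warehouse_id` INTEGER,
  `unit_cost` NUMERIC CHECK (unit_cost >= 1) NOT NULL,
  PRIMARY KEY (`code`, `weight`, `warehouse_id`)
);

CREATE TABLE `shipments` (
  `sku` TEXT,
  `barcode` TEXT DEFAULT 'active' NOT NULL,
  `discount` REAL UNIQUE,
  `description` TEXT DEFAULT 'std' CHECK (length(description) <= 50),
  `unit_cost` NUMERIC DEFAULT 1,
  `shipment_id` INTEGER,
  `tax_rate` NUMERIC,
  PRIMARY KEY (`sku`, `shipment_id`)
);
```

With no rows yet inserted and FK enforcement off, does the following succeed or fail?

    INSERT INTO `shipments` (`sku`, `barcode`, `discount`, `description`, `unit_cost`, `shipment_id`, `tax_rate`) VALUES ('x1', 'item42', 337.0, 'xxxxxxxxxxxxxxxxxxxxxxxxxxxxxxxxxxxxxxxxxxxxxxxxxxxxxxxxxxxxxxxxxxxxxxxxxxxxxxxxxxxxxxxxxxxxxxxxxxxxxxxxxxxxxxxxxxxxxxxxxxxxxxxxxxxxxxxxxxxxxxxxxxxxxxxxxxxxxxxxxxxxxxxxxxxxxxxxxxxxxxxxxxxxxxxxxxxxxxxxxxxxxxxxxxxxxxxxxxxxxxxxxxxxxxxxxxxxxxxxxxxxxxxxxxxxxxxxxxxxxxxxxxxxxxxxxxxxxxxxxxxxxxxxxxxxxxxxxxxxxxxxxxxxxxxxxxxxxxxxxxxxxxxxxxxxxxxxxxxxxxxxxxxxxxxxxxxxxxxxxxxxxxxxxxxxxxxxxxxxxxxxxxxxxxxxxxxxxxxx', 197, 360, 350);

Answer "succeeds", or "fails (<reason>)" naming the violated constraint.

The value 'xxxxxxxxxxxxxxxxxxxxxxxxxxxxxxxxxxxxxxxxxxxxxxxxxxxxxxxxxxxxxxxxxxxxxxxxxxxxxxxxxxxxxxxxxxxxxxxxxxxxxxxxxxxxxxxxxxxxxxxxxxxxxxxxxxxxxxxxxxxxxxxxxxxxxxxxxxxxxxxxxxxxxxxxxxxxxxxxxxxxxxxxxxxxxxxxxxxxxxxxxxxxxxxxxxxxxxxxxxxxxxxxxxxxxxxxxxxxxxxxxxxxxxxxxxxxxxxxxxxxxxxxxxxxxxxxxxxxxxxxxxxxxxxxxxxxxxxxxxxxxxxxxxxxxxxxxxxxxxxxxxxxxxxxxxxxxxxxxxxxxxxxxxxxxxxxxxxxxxxxxxxxxxxxxxxxxxxxxxxxxxxxxxxxxxxxxxxxxxxx' for description violates CHECK (length(description) <= 50).

fails (CHECK on description)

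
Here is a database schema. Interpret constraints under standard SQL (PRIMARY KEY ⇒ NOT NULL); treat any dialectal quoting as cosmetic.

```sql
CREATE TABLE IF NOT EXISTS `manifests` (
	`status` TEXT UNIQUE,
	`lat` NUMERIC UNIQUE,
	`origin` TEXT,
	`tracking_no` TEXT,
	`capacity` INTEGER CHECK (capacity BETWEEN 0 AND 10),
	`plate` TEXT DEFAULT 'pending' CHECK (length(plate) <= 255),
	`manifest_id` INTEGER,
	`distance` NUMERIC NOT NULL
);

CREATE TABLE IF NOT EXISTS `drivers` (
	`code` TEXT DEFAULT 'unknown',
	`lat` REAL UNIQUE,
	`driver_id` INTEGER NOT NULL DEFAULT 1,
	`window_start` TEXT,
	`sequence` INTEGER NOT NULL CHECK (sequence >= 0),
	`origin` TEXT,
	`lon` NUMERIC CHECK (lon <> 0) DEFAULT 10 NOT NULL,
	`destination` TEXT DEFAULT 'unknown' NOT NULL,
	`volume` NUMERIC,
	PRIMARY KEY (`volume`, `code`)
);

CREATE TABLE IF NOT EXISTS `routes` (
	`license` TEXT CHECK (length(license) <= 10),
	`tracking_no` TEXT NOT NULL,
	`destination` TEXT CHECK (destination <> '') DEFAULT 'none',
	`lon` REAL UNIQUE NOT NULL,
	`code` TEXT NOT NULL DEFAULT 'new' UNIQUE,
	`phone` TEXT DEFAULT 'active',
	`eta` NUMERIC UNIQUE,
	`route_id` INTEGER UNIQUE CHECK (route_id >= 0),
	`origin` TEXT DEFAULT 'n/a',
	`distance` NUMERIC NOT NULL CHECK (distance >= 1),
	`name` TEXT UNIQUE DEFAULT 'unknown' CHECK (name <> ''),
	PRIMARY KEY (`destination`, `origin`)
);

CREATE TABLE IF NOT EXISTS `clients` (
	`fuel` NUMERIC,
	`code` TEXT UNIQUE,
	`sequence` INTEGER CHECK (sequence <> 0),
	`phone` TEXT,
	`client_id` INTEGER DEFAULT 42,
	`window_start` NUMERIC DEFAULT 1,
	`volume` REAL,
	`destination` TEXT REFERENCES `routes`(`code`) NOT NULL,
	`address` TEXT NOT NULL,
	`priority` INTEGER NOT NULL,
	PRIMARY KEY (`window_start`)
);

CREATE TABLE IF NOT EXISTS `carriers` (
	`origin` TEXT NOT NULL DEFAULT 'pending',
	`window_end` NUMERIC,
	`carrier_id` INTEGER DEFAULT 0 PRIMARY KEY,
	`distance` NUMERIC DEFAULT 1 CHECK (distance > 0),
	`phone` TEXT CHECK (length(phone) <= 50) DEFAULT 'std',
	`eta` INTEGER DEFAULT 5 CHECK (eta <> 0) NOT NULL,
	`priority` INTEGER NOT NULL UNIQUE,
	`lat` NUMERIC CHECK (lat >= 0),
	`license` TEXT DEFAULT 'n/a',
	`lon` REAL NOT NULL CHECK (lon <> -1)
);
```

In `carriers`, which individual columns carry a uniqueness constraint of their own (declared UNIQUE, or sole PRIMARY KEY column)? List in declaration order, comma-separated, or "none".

- origin: no UNIQUE or single-column PK constraint.
- window_end: no UNIQUE or single-column PK constraint.
- carrier_id: single-column PRIMARY KEY → unique.
- distance: no UNIQUE or single-column PK constraint.
- phone: no UNIQUE or single-column PK constraint.
- eta: no UNIQUE or single-column PK constraint.
- priority: declared UNIQUE → unique.
- lat: no UNIQUE or single-column PK constraint.
- license: no UNIQUE or single-column PK constraint.
- lon: no UNIQUE or single-column PK constraint.

carrier_id, priority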